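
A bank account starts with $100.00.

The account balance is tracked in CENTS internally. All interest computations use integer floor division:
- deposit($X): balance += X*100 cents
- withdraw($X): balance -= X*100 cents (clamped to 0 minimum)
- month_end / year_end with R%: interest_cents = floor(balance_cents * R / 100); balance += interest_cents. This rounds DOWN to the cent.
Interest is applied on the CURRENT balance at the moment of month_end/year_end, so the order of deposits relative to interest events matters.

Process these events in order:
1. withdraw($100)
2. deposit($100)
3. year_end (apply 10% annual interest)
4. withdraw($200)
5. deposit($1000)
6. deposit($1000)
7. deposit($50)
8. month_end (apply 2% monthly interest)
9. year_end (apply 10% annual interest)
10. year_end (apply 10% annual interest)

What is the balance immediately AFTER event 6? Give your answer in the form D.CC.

Answer: 2000.00

Derivation:
After 1 (withdraw($100)): balance=$0.00 total_interest=$0.00
After 2 (deposit($100)): balance=$100.00 total_interest=$0.00
After 3 (year_end (apply 10% annual interest)): balance=$110.00 total_interest=$10.00
After 4 (withdraw($200)): balance=$0.00 total_interest=$10.00
After 5 (deposit($1000)): balance=$1000.00 total_interest=$10.00
After 6 (deposit($1000)): balance=$2000.00 total_interest=$10.00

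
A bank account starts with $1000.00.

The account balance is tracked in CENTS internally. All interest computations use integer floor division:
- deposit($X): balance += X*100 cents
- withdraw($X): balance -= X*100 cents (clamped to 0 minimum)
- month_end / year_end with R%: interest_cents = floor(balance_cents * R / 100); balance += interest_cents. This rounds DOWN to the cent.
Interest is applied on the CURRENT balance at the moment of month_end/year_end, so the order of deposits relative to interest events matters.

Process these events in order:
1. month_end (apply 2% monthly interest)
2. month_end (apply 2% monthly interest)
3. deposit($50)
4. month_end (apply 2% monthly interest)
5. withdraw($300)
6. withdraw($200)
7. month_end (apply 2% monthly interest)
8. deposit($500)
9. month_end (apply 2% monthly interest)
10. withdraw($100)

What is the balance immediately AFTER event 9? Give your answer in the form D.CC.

After 1 (month_end (apply 2% monthly interest)): balance=$1020.00 total_interest=$20.00
After 2 (month_end (apply 2% monthly interest)): balance=$1040.40 total_interest=$40.40
After 3 (deposit($50)): balance=$1090.40 total_interest=$40.40
After 4 (month_end (apply 2% monthly interest)): balance=$1112.20 total_interest=$62.20
After 5 (withdraw($300)): balance=$812.20 total_interest=$62.20
After 6 (withdraw($200)): balance=$612.20 total_interest=$62.20
After 7 (month_end (apply 2% monthly interest)): balance=$624.44 total_interest=$74.44
After 8 (deposit($500)): balance=$1124.44 total_interest=$74.44
After 9 (month_end (apply 2% monthly interest)): balance=$1146.92 total_interest=$96.92

Answer: 1146.92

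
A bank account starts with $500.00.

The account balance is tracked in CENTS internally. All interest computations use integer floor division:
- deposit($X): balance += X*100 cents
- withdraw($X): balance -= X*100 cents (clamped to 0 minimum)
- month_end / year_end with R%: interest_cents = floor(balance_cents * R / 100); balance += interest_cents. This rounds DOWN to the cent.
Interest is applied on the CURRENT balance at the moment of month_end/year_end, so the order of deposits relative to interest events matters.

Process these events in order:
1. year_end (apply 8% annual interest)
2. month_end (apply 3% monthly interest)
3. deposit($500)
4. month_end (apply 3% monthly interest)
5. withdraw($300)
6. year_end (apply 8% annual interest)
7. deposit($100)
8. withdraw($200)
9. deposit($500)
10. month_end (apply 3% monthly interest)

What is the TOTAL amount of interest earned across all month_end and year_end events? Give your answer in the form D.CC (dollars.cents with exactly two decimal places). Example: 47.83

After 1 (year_end (apply 8% annual interest)): balance=$540.00 total_interest=$40.00
After 2 (month_end (apply 3% monthly interest)): balance=$556.20 total_interest=$56.20
After 3 (deposit($500)): balance=$1056.20 total_interest=$56.20
After 4 (month_end (apply 3% monthly interest)): balance=$1087.88 total_interest=$87.88
After 5 (withdraw($300)): balance=$787.88 total_interest=$87.88
After 6 (year_end (apply 8% annual interest)): balance=$850.91 total_interest=$150.91
After 7 (deposit($100)): balance=$950.91 total_interest=$150.91
After 8 (withdraw($200)): balance=$750.91 total_interest=$150.91
After 9 (deposit($500)): balance=$1250.91 total_interest=$150.91
After 10 (month_end (apply 3% monthly interest)): balance=$1288.43 total_interest=$188.43

Answer: 188.43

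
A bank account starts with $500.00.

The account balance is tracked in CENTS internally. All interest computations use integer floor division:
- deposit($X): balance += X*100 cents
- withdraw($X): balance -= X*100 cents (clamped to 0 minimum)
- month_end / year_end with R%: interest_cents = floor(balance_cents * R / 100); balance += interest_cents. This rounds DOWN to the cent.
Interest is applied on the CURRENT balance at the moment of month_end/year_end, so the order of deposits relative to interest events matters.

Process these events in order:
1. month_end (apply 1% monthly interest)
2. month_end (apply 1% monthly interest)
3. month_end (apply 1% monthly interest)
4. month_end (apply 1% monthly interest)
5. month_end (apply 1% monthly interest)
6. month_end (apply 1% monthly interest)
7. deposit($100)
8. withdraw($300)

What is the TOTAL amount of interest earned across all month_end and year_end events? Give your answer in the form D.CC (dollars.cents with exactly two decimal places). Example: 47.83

After 1 (month_end (apply 1% monthly interest)): balance=$505.00 total_interest=$5.00
After 2 (month_end (apply 1% monthly interest)): balance=$510.05 total_interest=$10.05
After 3 (month_end (apply 1% monthly interest)): balance=$515.15 total_interest=$15.15
After 4 (month_end (apply 1% monthly interest)): balance=$520.30 total_interest=$20.30
After 5 (month_end (apply 1% monthly interest)): balance=$525.50 total_interest=$25.50
After 6 (month_end (apply 1% monthly interest)): balance=$530.75 total_interest=$30.75
After 7 (deposit($100)): balance=$630.75 total_interest=$30.75
After 8 (withdraw($300)): balance=$330.75 total_interest=$30.75

Answer: 30.75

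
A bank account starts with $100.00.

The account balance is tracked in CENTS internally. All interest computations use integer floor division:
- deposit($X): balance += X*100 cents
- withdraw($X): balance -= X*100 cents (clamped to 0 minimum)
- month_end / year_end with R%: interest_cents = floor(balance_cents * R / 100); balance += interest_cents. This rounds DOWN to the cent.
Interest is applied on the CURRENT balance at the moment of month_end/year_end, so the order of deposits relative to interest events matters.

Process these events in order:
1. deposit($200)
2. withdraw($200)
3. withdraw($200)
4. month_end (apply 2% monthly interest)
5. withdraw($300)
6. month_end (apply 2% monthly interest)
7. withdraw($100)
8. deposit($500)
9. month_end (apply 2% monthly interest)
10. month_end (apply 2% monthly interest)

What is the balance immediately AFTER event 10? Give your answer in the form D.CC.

Answer: 520.20

Derivation:
After 1 (deposit($200)): balance=$300.00 total_interest=$0.00
After 2 (withdraw($200)): balance=$100.00 total_interest=$0.00
After 3 (withdraw($200)): balance=$0.00 total_interest=$0.00
After 4 (month_end (apply 2% monthly interest)): balance=$0.00 total_interest=$0.00
After 5 (withdraw($300)): balance=$0.00 total_interest=$0.00
After 6 (month_end (apply 2% monthly interest)): balance=$0.00 total_interest=$0.00
After 7 (withdraw($100)): balance=$0.00 total_interest=$0.00
After 8 (deposit($500)): balance=$500.00 total_interest=$0.00
After 9 (month_end (apply 2% monthly interest)): balance=$510.00 total_interest=$10.00
After 10 (month_end (apply 2% monthly interest)): balance=$520.20 total_interest=$20.20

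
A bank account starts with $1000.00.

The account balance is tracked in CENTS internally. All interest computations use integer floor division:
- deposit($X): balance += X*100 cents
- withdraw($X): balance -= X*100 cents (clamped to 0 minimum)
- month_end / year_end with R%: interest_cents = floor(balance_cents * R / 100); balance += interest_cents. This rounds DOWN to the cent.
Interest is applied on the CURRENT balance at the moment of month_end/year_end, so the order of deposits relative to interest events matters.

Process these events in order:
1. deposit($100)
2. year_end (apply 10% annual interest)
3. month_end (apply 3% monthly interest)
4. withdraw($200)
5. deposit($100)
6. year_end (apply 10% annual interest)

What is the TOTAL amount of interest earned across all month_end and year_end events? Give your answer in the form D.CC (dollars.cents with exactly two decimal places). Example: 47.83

Answer: 260.93

Derivation:
After 1 (deposit($100)): balance=$1100.00 total_interest=$0.00
After 2 (year_end (apply 10% annual interest)): balance=$1210.00 total_interest=$110.00
After 3 (month_end (apply 3% monthly interest)): balance=$1246.30 total_interest=$146.30
After 4 (withdraw($200)): balance=$1046.30 total_interest=$146.30
After 5 (deposit($100)): balance=$1146.30 total_interest=$146.30
After 6 (year_end (apply 10% annual interest)): balance=$1260.93 total_interest=$260.93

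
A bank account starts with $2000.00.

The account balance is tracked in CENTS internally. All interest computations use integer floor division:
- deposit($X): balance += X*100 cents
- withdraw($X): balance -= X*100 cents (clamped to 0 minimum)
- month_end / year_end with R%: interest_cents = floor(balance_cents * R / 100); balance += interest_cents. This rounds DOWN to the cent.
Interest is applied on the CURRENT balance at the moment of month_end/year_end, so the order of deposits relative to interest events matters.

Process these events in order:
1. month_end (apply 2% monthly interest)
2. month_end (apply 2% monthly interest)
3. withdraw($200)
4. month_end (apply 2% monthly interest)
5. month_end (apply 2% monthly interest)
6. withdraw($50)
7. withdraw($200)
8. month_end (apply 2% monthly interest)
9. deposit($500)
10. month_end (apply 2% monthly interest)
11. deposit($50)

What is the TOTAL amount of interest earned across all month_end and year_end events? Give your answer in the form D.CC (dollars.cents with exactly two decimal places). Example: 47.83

Answer: 235.71

Derivation:
After 1 (month_end (apply 2% monthly interest)): balance=$2040.00 total_interest=$40.00
After 2 (month_end (apply 2% monthly interest)): balance=$2080.80 total_interest=$80.80
After 3 (withdraw($200)): balance=$1880.80 total_interest=$80.80
After 4 (month_end (apply 2% monthly interest)): balance=$1918.41 total_interest=$118.41
After 5 (month_end (apply 2% monthly interest)): balance=$1956.77 total_interest=$156.77
After 6 (withdraw($50)): balance=$1906.77 total_interest=$156.77
After 7 (withdraw($200)): balance=$1706.77 total_interest=$156.77
After 8 (month_end (apply 2% monthly interest)): balance=$1740.90 total_interest=$190.90
After 9 (deposit($500)): balance=$2240.90 total_interest=$190.90
After 10 (month_end (apply 2% monthly interest)): balance=$2285.71 total_interest=$235.71
After 11 (deposit($50)): balance=$2335.71 total_interest=$235.71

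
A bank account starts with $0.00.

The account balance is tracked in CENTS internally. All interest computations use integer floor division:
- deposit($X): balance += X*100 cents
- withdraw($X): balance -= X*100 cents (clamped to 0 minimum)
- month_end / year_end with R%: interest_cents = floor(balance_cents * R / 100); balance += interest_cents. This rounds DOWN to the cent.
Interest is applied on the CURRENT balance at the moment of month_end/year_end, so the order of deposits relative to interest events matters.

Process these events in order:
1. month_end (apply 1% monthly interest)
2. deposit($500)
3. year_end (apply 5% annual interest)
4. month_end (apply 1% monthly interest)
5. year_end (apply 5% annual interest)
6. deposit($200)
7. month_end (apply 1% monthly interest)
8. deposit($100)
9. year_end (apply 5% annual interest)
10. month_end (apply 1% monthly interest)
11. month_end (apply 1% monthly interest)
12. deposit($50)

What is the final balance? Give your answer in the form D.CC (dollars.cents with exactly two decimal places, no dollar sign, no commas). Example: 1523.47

Answer: 975.76

Derivation:
After 1 (month_end (apply 1% monthly interest)): balance=$0.00 total_interest=$0.00
After 2 (deposit($500)): balance=$500.00 total_interest=$0.00
After 3 (year_end (apply 5% annual interest)): balance=$525.00 total_interest=$25.00
After 4 (month_end (apply 1% monthly interest)): balance=$530.25 total_interest=$30.25
After 5 (year_end (apply 5% annual interest)): balance=$556.76 total_interest=$56.76
After 6 (deposit($200)): balance=$756.76 total_interest=$56.76
After 7 (month_end (apply 1% monthly interest)): balance=$764.32 total_interest=$64.32
After 8 (deposit($100)): balance=$864.32 total_interest=$64.32
After 9 (year_end (apply 5% annual interest)): balance=$907.53 total_interest=$107.53
After 10 (month_end (apply 1% monthly interest)): balance=$916.60 total_interest=$116.60
After 11 (month_end (apply 1% monthly interest)): balance=$925.76 total_interest=$125.76
After 12 (deposit($50)): balance=$975.76 total_interest=$125.76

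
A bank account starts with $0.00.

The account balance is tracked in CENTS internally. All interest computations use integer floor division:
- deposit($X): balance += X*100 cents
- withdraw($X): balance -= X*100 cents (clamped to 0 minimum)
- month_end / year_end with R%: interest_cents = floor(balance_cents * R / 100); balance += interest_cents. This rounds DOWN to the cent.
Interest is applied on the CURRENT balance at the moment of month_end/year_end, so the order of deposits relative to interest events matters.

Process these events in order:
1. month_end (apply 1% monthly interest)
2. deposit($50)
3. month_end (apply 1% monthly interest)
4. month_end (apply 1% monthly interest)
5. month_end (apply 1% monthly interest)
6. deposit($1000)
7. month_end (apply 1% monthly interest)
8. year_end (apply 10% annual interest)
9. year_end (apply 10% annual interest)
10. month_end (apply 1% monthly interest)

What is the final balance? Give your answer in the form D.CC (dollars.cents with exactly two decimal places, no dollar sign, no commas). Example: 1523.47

After 1 (month_end (apply 1% monthly interest)): balance=$0.00 total_interest=$0.00
After 2 (deposit($50)): balance=$50.00 total_interest=$0.00
After 3 (month_end (apply 1% monthly interest)): balance=$50.50 total_interest=$0.50
After 4 (month_end (apply 1% monthly interest)): balance=$51.00 total_interest=$1.00
After 5 (month_end (apply 1% monthly interest)): balance=$51.51 total_interest=$1.51
After 6 (deposit($1000)): balance=$1051.51 total_interest=$1.51
After 7 (month_end (apply 1% monthly interest)): balance=$1062.02 total_interest=$12.02
After 8 (year_end (apply 10% annual interest)): balance=$1168.22 total_interest=$118.22
After 9 (year_end (apply 10% annual interest)): balance=$1285.04 total_interest=$235.04
After 10 (month_end (apply 1% monthly interest)): balance=$1297.89 total_interest=$247.89

Answer: 1297.89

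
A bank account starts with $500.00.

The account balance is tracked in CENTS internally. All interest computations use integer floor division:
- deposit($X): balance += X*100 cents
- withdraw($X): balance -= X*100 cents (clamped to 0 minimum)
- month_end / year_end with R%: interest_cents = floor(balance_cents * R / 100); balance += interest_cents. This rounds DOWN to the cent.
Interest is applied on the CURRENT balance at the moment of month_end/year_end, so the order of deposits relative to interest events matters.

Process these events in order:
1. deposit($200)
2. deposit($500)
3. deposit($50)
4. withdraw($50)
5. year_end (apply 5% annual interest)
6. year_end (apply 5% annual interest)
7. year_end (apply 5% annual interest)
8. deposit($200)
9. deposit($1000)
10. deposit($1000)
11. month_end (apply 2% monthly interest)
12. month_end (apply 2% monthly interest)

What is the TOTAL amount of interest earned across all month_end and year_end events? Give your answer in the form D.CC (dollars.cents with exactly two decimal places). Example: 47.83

After 1 (deposit($200)): balance=$700.00 total_interest=$0.00
After 2 (deposit($500)): balance=$1200.00 total_interest=$0.00
After 3 (deposit($50)): balance=$1250.00 total_interest=$0.00
After 4 (withdraw($50)): balance=$1200.00 total_interest=$0.00
After 5 (year_end (apply 5% annual interest)): balance=$1260.00 total_interest=$60.00
After 6 (year_end (apply 5% annual interest)): balance=$1323.00 total_interest=$123.00
After 7 (year_end (apply 5% annual interest)): balance=$1389.15 total_interest=$189.15
After 8 (deposit($200)): balance=$1589.15 total_interest=$189.15
After 9 (deposit($1000)): balance=$2589.15 total_interest=$189.15
After 10 (deposit($1000)): balance=$3589.15 total_interest=$189.15
After 11 (month_end (apply 2% monthly interest)): balance=$3660.93 total_interest=$260.93
After 12 (month_end (apply 2% monthly interest)): balance=$3734.14 total_interest=$334.14

Answer: 334.14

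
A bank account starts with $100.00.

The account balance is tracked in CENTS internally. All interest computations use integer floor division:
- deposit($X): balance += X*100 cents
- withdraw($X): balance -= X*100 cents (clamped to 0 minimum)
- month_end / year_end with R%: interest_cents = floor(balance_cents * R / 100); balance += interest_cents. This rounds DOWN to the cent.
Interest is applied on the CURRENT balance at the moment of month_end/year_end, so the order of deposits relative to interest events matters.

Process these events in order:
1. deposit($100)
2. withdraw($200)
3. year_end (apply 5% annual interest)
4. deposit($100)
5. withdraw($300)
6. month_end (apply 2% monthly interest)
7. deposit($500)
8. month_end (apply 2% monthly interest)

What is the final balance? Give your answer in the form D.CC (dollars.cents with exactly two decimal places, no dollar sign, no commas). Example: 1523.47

After 1 (deposit($100)): balance=$200.00 total_interest=$0.00
After 2 (withdraw($200)): balance=$0.00 total_interest=$0.00
After 3 (year_end (apply 5% annual interest)): balance=$0.00 total_interest=$0.00
After 4 (deposit($100)): balance=$100.00 total_interest=$0.00
After 5 (withdraw($300)): balance=$0.00 total_interest=$0.00
After 6 (month_end (apply 2% monthly interest)): balance=$0.00 total_interest=$0.00
After 7 (deposit($500)): balance=$500.00 total_interest=$0.00
After 8 (month_end (apply 2% monthly interest)): balance=$510.00 total_interest=$10.00

Answer: 510.00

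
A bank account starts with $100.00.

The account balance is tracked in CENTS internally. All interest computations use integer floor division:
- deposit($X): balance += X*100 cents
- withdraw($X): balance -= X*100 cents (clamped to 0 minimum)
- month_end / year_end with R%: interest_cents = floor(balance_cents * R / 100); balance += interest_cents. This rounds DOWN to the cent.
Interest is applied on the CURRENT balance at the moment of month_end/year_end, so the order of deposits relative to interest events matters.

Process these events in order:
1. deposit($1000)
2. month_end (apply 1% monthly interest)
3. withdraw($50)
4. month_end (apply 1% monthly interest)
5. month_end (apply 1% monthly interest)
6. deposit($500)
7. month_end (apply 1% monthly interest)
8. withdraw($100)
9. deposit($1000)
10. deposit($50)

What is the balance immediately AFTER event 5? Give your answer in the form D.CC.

After 1 (deposit($1000)): balance=$1100.00 total_interest=$0.00
After 2 (month_end (apply 1% monthly interest)): balance=$1111.00 total_interest=$11.00
After 3 (withdraw($50)): balance=$1061.00 total_interest=$11.00
After 4 (month_end (apply 1% monthly interest)): balance=$1071.61 total_interest=$21.61
After 5 (month_end (apply 1% monthly interest)): balance=$1082.32 total_interest=$32.32

Answer: 1082.32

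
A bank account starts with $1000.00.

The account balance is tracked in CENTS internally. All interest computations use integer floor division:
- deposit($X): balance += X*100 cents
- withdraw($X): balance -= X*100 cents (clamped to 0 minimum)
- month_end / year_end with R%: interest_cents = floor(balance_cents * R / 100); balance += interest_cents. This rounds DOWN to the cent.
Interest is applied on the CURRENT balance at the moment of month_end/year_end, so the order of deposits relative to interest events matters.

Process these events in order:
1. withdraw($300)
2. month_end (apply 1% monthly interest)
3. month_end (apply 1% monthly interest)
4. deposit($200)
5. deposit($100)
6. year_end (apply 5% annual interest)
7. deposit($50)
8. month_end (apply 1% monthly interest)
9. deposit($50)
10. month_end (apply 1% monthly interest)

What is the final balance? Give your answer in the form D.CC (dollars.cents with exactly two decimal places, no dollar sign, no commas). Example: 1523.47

After 1 (withdraw($300)): balance=$700.00 total_interest=$0.00
After 2 (month_end (apply 1% monthly interest)): balance=$707.00 total_interest=$7.00
After 3 (month_end (apply 1% monthly interest)): balance=$714.07 total_interest=$14.07
After 4 (deposit($200)): balance=$914.07 total_interest=$14.07
After 5 (deposit($100)): balance=$1014.07 total_interest=$14.07
After 6 (year_end (apply 5% annual interest)): balance=$1064.77 total_interest=$64.77
After 7 (deposit($50)): balance=$1114.77 total_interest=$64.77
After 8 (month_end (apply 1% monthly interest)): balance=$1125.91 total_interest=$75.91
After 9 (deposit($50)): balance=$1175.91 total_interest=$75.91
After 10 (month_end (apply 1% monthly interest)): balance=$1187.66 total_interest=$87.66

Answer: 1187.66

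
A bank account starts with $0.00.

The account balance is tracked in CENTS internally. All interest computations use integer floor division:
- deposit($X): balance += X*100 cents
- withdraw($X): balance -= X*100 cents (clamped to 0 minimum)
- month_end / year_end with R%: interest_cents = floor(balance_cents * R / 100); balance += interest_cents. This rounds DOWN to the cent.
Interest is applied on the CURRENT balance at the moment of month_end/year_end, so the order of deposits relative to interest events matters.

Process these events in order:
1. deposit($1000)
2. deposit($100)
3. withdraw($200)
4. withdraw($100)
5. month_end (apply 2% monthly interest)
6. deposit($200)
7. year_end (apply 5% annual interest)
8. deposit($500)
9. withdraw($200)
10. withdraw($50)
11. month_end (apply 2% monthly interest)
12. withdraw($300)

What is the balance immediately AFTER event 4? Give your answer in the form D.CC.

Answer: 800.00

Derivation:
After 1 (deposit($1000)): balance=$1000.00 total_interest=$0.00
After 2 (deposit($100)): balance=$1100.00 total_interest=$0.00
After 3 (withdraw($200)): balance=$900.00 total_interest=$0.00
After 4 (withdraw($100)): balance=$800.00 total_interest=$0.00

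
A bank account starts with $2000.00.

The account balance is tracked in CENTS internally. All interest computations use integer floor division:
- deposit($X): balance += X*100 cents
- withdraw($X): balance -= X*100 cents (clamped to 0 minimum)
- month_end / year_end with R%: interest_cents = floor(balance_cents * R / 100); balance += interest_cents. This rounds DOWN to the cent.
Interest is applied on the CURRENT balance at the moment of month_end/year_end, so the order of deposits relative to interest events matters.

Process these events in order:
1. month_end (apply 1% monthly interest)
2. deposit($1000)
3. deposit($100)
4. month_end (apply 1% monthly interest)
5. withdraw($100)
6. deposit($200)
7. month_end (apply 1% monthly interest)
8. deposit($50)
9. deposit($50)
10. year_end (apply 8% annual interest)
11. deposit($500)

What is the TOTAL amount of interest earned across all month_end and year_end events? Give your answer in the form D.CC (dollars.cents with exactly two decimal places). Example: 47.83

After 1 (month_end (apply 1% monthly interest)): balance=$2020.00 total_interest=$20.00
After 2 (deposit($1000)): balance=$3020.00 total_interest=$20.00
After 3 (deposit($100)): balance=$3120.00 total_interest=$20.00
After 4 (month_end (apply 1% monthly interest)): balance=$3151.20 total_interest=$51.20
After 5 (withdraw($100)): balance=$3051.20 total_interest=$51.20
After 6 (deposit($200)): balance=$3251.20 total_interest=$51.20
After 7 (month_end (apply 1% monthly interest)): balance=$3283.71 total_interest=$83.71
After 8 (deposit($50)): balance=$3333.71 total_interest=$83.71
After 9 (deposit($50)): balance=$3383.71 total_interest=$83.71
After 10 (year_end (apply 8% annual interest)): balance=$3654.40 total_interest=$354.40
After 11 (deposit($500)): balance=$4154.40 total_interest=$354.40

Answer: 354.40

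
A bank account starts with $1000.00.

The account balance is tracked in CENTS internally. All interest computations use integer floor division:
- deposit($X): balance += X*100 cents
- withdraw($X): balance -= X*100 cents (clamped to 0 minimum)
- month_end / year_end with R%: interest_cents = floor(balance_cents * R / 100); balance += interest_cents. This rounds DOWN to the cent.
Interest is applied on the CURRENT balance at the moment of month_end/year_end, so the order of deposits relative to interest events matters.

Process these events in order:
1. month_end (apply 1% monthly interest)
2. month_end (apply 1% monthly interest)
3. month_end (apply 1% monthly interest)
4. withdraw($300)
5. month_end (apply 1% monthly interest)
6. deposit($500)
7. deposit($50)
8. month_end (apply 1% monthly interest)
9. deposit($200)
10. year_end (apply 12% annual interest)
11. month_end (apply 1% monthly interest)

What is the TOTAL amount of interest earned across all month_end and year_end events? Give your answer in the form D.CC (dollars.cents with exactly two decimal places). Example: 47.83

Answer: 247.32

Derivation:
After 1 (month_end (apply 1% monthly interest)): balance=$1010.00 total_interest=$10.00
After 2 (month_end (apply 1% monthly interest)): balance=$1020.10 total_interest=$20.10
After 3 (month_end (apply 1% monthly interest)): balance=$1030.30 total_interest=$30.30
After 4 (withdraw($300)): balance=$730.30 total_interest=$30.30
After 5 (month_end (apply 1% monthly interest)): balance=$737.60 total_interest=$37.60
After 6 (deposit($500)): balance=$1237.60 total_interest=$37.60
After 7 (deposit($50)): balance=$1287.60 total_interest=$37.60
After 8 (month_end (apply 1% monthly interest)): balance=$1300.47 total_interest=$50.47
After 9 (deposit($200)): balance=$1500.47 total_interest=$50.47
After 10 (year_end (apply 12% annual interest)): balance=$1680.52 total_interest=$230.52
After 11 (month_end (apply 1% monthly interest)): balance=$1697.32 total_interest=$247.32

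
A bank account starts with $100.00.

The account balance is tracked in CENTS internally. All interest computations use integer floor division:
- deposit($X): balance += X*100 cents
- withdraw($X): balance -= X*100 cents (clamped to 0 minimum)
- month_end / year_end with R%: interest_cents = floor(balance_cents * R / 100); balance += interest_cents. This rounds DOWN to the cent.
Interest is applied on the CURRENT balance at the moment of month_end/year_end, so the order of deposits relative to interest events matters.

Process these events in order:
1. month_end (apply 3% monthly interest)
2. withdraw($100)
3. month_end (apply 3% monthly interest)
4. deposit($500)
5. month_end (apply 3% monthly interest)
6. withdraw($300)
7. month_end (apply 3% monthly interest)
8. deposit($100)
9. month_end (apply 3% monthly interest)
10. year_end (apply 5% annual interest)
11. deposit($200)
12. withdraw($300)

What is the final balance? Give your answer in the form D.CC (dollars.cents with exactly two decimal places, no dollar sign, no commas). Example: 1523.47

After 1 (month_end (apply 3% monthly interest)): balance=$103.00 total_interest=$3.00
After 2 (withdraw($100)): balance=$3.00 total_interest=$3.00
After 3 (month_end (apply 3% monthly interest)): balance=$3.09 total_interest=$3.09
After 4 (deposit($500)): balance=$503.09 total_interest=$3.09
After 5 (month_end (apply 3% monthly interest)): balance=$518.18 total_interest=$18.18
After 6 (withdraw($300)): balance=$218.18 total_interest=$18.18
After 7 (month_end (apply 3% monthly interest)): balance=$224.72 total_interest=$24.72
After 8 (deposit($100)): balance=$324.72 total_interest=$24.72
After 9 (month_end (apply 3% monthly interest)): balance=$334.46 total_interest=$34.46
After 10 (year_end (apply 5% annual interest)): balance=$351.18 total_interest=$51.18
After 11 (deposit($200)): balance=$551.18 total_interest=$51.18
After 12 (withdraw($300)): balance=$251.18 total_interest=$51.18

Answer: 251.18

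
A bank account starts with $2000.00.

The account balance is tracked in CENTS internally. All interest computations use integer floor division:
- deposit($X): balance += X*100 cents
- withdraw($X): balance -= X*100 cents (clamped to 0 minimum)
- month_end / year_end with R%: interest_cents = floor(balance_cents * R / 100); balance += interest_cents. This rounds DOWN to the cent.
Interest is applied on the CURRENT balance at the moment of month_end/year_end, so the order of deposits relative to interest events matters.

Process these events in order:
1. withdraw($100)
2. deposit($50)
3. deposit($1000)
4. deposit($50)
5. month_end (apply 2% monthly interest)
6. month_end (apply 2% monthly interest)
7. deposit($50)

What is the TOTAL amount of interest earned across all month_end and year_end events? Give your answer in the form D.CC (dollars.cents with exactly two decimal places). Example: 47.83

Answer: 121.20

Derivation:
After 1 (withdraw($100)): balance=$1900.00 total_interest=$0.00
After 2 (deposit($50)): balance=$1950.00 total_interest=$0.00
After 3 (deposit($1000)): balance=$2950.00 total_interest=$0.00
After 4 (deposit($50)): balance=$3000.00 total_interest=$0.00
After 5 (month_end (apply 2% monthly interest)): balance=$3060.00 total_interest=$60.00
After 6 (month_end (apply 2% monthly interest)): balance=$3121.20 total_interest=$121.20
After 7 (deposit($50)): balance=$3171.20 total_interest=$121.20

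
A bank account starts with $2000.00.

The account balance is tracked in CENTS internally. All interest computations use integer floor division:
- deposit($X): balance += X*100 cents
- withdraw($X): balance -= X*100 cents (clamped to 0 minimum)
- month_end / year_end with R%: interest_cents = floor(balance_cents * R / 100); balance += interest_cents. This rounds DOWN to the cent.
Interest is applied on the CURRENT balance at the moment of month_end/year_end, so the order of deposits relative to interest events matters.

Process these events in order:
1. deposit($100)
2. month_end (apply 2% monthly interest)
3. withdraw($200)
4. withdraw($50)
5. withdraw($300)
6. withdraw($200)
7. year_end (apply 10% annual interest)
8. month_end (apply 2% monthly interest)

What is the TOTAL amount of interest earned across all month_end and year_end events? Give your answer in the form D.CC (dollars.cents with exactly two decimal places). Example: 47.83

Answer: 211.82

Derivation:
After 1 (deposit($100)): balance=$2100.00 total_interest=$0.00
After 2 (month_end (apply 2% monthly interest)): balance=$2142.00 total_interest=$42.00
After 3 (withdraw($200)): balance=$1942.00 total_interest=$42.00
After 4 (withdraw($50)): balance=$1892.00 total_interest=$42.00
After 5 (withdraw($300)): balance=$1592.00 total_interest=$42.00
After 6 (withdraw($200)): balance=$1392.00 total_interest=$42.00
After 7 (year_end (apply 10% annual interest)): balance=$1531.20 total_interest=$181.20
After 8 (month_end (apply 2% monthly interest)): balance=$1561.82 total_interest=$211.82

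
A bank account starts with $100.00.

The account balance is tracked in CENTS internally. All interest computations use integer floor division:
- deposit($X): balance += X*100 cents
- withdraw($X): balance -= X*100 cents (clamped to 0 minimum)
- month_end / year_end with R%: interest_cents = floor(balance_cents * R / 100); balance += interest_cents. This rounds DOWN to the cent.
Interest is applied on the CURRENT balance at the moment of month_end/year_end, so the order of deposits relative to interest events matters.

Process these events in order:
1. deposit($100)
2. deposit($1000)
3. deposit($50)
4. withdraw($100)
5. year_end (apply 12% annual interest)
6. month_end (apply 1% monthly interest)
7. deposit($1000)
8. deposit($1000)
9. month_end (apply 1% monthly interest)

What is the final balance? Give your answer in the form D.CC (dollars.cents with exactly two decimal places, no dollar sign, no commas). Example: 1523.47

Answer: 3333.88

Derivation:
After 1 (deposit($100)): balance=$200.00 total_interest=$0.00
After 2 (deposit($1000)): balance=$1200.00 total_interest=$0.00
After 3 (deposit($50)): balance=$1250.00 total_interest=$0.00
After 4 (withdraw($100)): balance=$1150.00 total_interest=$0.00
After 5 (year_end (apply 12% annual interest)): balance=$1288.00 total_interest=$138.00
After 6 (month_end (apply 1% monthly interest)): balance=$1300.88 total_interest=$150.88
After 7 (deposit($1000)): balance=$2300.88 total_interest=$150.88
After 8 (deposit($1000)): balance=$3300.88 total_interest=$150.88
After 9 (month_end (apply 1% monthly interest)): balance=$3333.88 total_interest=$183.88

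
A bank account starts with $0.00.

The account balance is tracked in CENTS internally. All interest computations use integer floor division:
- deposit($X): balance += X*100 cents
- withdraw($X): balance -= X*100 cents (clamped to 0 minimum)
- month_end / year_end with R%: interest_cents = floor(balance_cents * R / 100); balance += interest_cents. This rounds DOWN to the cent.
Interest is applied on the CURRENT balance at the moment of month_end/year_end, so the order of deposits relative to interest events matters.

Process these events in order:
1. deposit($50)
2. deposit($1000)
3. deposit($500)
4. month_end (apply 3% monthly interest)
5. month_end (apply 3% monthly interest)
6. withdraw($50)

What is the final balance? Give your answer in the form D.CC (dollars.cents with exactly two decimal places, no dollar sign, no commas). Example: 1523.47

After 1 (deposit($50)): balance=$50.00 total_interest=$0.00
After 2 (deposit($1000)): balance=$1050.00 total_interest=$0.00
After 3 (deposit($500)): balance=$1550.00 total_interest=$0.00
After 4 (month_end (apply 3% monthly interest)): balance=$1596.50 total_interest=$46.50
After 5 (month_end (apply 3% monthly interest)): balance=$1644.39 total_interest=$94.39
After 6 (withdraw($50)): balance=$1594.39 total_interest=$94.39

Answer: 1594.39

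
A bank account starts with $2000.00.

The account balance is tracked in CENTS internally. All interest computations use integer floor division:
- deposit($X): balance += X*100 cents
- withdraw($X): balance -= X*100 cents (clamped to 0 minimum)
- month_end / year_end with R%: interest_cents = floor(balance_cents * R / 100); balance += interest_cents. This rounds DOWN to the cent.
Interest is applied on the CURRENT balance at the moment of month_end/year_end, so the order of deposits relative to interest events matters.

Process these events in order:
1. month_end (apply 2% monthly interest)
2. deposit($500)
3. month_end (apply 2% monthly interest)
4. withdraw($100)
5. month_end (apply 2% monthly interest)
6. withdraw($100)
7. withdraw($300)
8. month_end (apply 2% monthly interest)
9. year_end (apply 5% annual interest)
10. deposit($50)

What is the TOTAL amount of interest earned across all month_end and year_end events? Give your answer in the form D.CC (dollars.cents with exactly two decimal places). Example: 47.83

After 1 (month_end (apply 2% monthly interest)): balance=$2040.00 total_interest=$40.00
After 2 (deposit($500)): balance=$2540.00 total_interest=$40.00
After 3 (month_end (apply 2% monthly interest)): balance=$2590.80 total_interest=$90.80
After 4 (withdraw($100)): balance=$2490.80 total_interest=$90.80
After 5 (month_end (apply 2% monthly interest)): balance=$2540.61 total_interest=$140.61
After 6 (withdraw($100)): balance=$2440.61 total_interest=$140.61
After 7 (withdraw($300)): balance=$2140.61 total_interest=$140.61
After 8 (month_end (apply 2% monthly interest)): balance=$2183.42 total_interest=$183.42
After 9 (year_end (apply 5% annual interest)): balance=$2292.59 total_interest=$292.59
After 10 (deposit($50)): balance=$2342.59 total_interest=$292.59

Answer: 292.59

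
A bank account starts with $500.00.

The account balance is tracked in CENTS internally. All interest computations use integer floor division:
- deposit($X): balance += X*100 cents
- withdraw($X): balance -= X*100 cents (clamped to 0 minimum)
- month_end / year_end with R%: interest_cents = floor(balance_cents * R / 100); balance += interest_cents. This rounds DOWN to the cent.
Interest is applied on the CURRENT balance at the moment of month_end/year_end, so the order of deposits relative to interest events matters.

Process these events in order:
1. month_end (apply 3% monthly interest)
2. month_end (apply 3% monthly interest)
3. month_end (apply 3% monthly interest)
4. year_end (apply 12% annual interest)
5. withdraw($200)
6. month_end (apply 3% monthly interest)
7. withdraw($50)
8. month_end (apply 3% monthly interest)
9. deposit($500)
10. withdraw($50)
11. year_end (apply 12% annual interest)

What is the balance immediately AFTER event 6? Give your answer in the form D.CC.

Answer: 424.27

Derivation:
After 1 (month_end (apply 3% monthly interest)): balance=$515.00 total_interest=$15.00
After 2 (month_end (apply 3% monthly interest)): balance=$530.45 total_interest=$30.45
After 3 (month_end (apply 3% monthly interest)): balance=$546.36 total_interest=$46.36
After 4 (year_end (apply 12% annual interest)): balance=$611.92 total_interest=$111.92
After 5 (withdraw($200)): balance=$411.92 total_interest=$111.92
After 6 (month_end (apply 3% monthly interest)): balance=$424.27 total_interest=$124.27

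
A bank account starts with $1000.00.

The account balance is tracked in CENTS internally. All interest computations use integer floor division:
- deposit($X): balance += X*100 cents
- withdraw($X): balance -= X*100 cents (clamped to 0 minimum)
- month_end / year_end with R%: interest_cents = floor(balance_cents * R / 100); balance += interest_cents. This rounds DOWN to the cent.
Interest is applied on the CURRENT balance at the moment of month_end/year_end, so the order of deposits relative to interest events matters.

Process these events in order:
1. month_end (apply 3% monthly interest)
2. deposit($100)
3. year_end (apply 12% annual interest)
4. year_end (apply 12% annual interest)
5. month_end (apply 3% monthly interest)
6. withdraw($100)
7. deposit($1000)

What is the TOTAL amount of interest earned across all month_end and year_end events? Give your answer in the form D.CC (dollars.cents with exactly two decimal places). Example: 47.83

Answer: 359.99

Derivation:
After 1 (month_end (apply 3% monthly interest)): balance=$1030.00 total_interest=$30.00
After 2 (deposit($100)): balance=$1130.00 total_interest=$30.00
After 3 (year_end (apply 12% annual interest)): balance=$1265.60 total_interest=$165.60
After 4 (year_end (apply 12% annual interest)): balance=$1417.47 total_interest=$317.47
After 5 (month_end (apply 3% monthly interest)): balance=$1459.99 total_interest=$359.99
After 6 (withdraw($100)): balance=$1359.99 total_interest=$359.99
After 7 (deposit($1000)): balance=$2359.99 total_interest=$359.99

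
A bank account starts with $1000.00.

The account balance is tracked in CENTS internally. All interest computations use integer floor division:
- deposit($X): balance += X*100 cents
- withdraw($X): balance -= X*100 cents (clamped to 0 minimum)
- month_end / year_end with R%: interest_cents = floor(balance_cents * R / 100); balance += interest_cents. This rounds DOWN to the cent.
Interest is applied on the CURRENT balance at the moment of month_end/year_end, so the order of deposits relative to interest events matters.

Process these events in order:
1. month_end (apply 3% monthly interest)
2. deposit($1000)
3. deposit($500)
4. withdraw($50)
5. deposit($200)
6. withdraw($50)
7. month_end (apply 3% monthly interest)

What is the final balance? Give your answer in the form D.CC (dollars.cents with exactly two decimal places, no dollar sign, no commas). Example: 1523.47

Answer: 2708.90

Derivation:
After 1 (month_end (apply 3% monthly interest)): balance=$1030.00 total_interest=$30.00
After 2 (deposit($1000)): balance=$2030.00 total_interest=$30.00
After 3 (deposit($500)): balance=$2530.00 total_interest=$30.00
After 4 (withdraw($50)): balance=$2480.00 total_interest=$30.00
After 5 (deposit($200)): balance=$2680.00 total_interest=$30.00
After 6 (withdraw($50)): balance=$2630.00 total_interest=$30.00
After 7 (month_end (apply 3% monthly interest)): balance=$2708.90 total_interest=$108.90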